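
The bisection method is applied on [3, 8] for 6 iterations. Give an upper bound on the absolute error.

Bisection error bound: |error| ≤ (b-a)/2^n
|error| ≤ (8 - 3)/2^6 = 5/2^6
|error| ≤ 0.0781250000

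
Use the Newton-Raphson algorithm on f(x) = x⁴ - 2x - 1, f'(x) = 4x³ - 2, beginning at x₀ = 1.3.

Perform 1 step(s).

f(x) = x⁴ - 2x - 1
f'(x) = 4x³ - 2
x₀ = 1.3

Newton-Raphson formula: x_{n+1} = x_n - f(x_n)/f'(x_n)

Iteration 1:
  f(1.300000) = -0.743900
  f'(1.300000) = 6.788000
  x_1 = 1.300000 - (-0.743900)/6.788000 = 1.409590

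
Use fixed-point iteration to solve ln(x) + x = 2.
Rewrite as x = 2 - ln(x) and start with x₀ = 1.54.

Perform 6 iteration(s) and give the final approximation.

Equation: ln(x) + x = 2
Fixed-point form: x = 2 - ln(x)
x₀ = 1.54

x_1 = g(1.540000) = 1.568218
x_2 = g(1.568218) = 1.550060
x_3 = g(1.550060) = 1.561706
x_4 = g(1.561706) = 1.554221
x_5 = g(1.554221) = 1.559025
x_6 = g(1.559025) = 1.555939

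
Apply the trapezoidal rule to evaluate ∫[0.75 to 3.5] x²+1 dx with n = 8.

f(x) = x²+1
a = 0.75, b = 3.5, n = 8
h = (b - a)/n = 0.343750

Trapezoidal rule: (h/2)[f(x₀) + 2f(x₁) + 2f(x₂) + ... + f(xₙ)]

x_0 = 0.7500, f(x_0) = 1.562500, coefficient = 1
x_1 = 1.0938, f(x_1) = 2.196289, coefficient = 2
x_2 = 1.4375, f(x_2) = 3.066406, coefficient = 2
x_3 = 1.7812, f(x_3) = 4.172852, coefficient = 2
x_4 = 2.1250, f(x_4) = 5.515625, coefficient = 2
x_5 = 2.4688, f(x_5) = 7.094727, coefficient = 2
x_6 = 2.8125, f(x_6) = 8.910156, coefficient = 2
x_7 = 3.1562, f(x_7) = 10.961914, coefficient = 2
x_8 = 3.5000, f(x_8) = 13.250000, coefficient = 1

I ≈ (0.343750/2) × 98.648438 = 16.955200
Exact value: 16.901042
Error: 0.054159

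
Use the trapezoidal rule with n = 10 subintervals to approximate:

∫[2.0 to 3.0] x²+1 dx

f(x) = x²+1
a = 2.0, b = 3.0, n = 10
h = (b - a)/n = 0.100000

Trapezoidal rule: (h/2)[f(x₀) + 2f(x₁) + 2f(x₂) + ... + f(xₙ)]

x_0 = 2.0000, f(x_0) = 5.000000, coefficient = 1
x_1 = 2.1000, f(x_1) = 5.410000, coefficient = 2
x_2 = 2.2000, f(x_2) = 5.840000, coefficient = 2
x_3 = 2.3000, f(x_3) = 6.290000, coefficient = 2
x_4 = 2.4000, f(x_4) = 6.760000, coefficient = 2
x_5 = 2.5000, f(x_5) = 7.250000, coefficient = 2
x_6 = 2.6000, f(x_6) = 7.760000, coefficient = 2
x_7 = 2.7000, f(x_7) = 8.290000, coefficient = 2
x_8 = 2.8000, f(x_8) = 8.840000, coefficient = 2
x_9 = 2.9000, f(x_9) = 9.410000, coefficient = 2
x_10 = 3.0000, f(x_10) = 10.000000, coefficient = 1

I ≈ (0.100000/2) × 146.700000 = 7.335000
Exact value: 7.333333
Error: 0.001667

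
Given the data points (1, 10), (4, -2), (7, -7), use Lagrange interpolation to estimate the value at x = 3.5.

Lagrange interpolation formula:
P(x) = Σ yᵢ × Lᵢ(x)
where Lᵢ(x) = Π_{j≠i} (x - xⱼ)/(xᵢ - xⱼ)

L_0(3.5) = (3.5 - 4)/(1 - 4) × (3.5 - 7)/(1 - 7) = 0.097222
L_1(3.5) = (3.5 - 1)/(4 - 1) × (3.5 - 7)/(4 - 7) = 0.972222
L_2(3.5) = (3.5 - 1)/(7 - 1) × (3.5 - 4)/(7 - 4) = -0.069444

P(3.5) = 10×L_0(3.5) + (-2)×L_1(3.5) + (-7)×L_2(3.5)
P(3.5) = -0.486111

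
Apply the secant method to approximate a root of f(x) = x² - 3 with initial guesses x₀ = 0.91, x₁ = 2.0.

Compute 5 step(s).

f(x) = x² - 3
x₀ = 0.91, x₁ = 2.0

Secant formula: x_{n+1} = x_n - f(x_n)(x_n - x_{n-1})/(f(x_n) - f(x_{n-1}))

Iteration 1:
  f(0.910000) = -2.171900
  f(2.000000) = 1.000000
  x_2 = 2.000000 - 1.000000×(2.000000 - 0.910000)/(1.000000 - (-2.171900))
       = 1.656357
Iteration 2:
  f(2.000000) = 1.000000
  f(1.656357) = -0.256480
  x_3 = 1.656357 - (-0.256480)×(1.656357 - 2.000000)/(-0.256480 - 1.000000)
       = 1.726504
Iteration 3:
  f(1.656357) = -0.256480
  f(1.726504) = -0.019185
  x_4 = 1.726504 - (-0.019185)×(1.726504 - 1.656357)/(-0.019185 - (-0.256480))
       = 1.732175
Iteration 4:
  f(1.726504) = -0.019185
  f(1.732175) = 0.000430
  x_5 = 1.732175 - 0.000430×(1.732175 - 1.726504)/(0.000430 - (-0.019185))
       = 1.732051
Iteration 5:
  f(1.732175) = 0.000430
  f(1.732051) = -0.000001
  x_6 = 1.732051 - (-0.000001)×(1.732051 - 1.732175)/(-0.000001 - 0.000430)
       = 1.732051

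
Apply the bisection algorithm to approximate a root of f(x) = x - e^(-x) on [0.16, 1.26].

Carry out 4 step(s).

f(x) = x - e^(-x)
Initial interval: [0.16, 1.26]

Iteration 1:
  c_1 = (0.160000 + 1.260000)/2 = 0.710000
  f(c_1) = f(0.710000) = 0.218356
  f(a) × f(c) < 0, new interval: [0.160000, 0.710000]
Iteration 2:
  c_2 = (0.160000 + 0.710000)/2 = 0.435000
  f(c_2) = f(0.435000) = -0.212265
  f(a) × f(c) ≥ 0, new interval: [0.435000, 0.710000]
Iteration 3:
  c_3 = (0.435000 + 0.710000)/2 = 0.572500
  f(c_3) = f(0.572500) = 0.008387
  f(a) × f(c) < 0, new interval: [0.435000, 0.572500]
Iteration 4:
  c_4 = (0.435000 + 0.572500)/2 = 0.503750
  f(c_4) = f(0.503750) = -0.100510
  f(a) × f(c) ≥ 0, new interval: [0.503750, 0.572500]

After 4 iteration(s), the approximation is c_4 = 0.503750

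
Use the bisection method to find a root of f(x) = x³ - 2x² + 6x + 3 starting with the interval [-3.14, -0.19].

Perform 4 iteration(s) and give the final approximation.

f(x) = x³ - 2x² + 6x + 3
Initial interval: [-3.14, -0.19]

Iteration 1:
  c_1 = (-3.140000 + (-0.190000))/2 = -1.665000
  f(c_1) = f(-1.665000) = -17.150205
  f(a) × f(c) ≥ 0, new interval: [-1.665000, -0.190000]
Iteration 2:
  c_2 = (-1.665000 + (-0.190000))/2 = -0.927500
  f(c_2) = f(-0.927500) = -5.083400
  f(a) × f(c) ≥ 0, new interval: [-0.927500, -0.190000]
Iteration 3:
  c_3 = (-0.927500 + (-0.190000))/2 = -0.558750
  f(c_3) = f(-0.558750) = -1.151346
  f(a) × f(c) ≥ 0, new interval: [-0.558750, -0.190000]
Iteration 4:
  c_4 = (-0.558750 + (-0.190000))/2 = -0.374375
  f(c_4) = f(-0.374375) = 0.420966
  f(a) × f(c) < 0, new interval: [-0.558750, -0.374375]

After 4 iteration(s), the approximation is c_4 = -0.374375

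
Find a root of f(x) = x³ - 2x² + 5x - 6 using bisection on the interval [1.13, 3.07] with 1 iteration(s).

f(x) = x³ - 2x² + 5x - 6
Initial interval: [1.13, 3.07]

Iteration 1:
  c_1 = (1.130000 + 3.070000)/2 = 2.100000
  f(c_1) = f(2.100000) = 4.941000
  f(a) × f(c) < 0, new interval: [1.130000, 2.100000]

After 1 iteration(s), the approximation is c_1 = 2.100000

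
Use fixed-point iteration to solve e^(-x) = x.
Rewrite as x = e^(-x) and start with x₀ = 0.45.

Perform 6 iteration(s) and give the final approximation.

Equation: e^(-x) = x
Fixed-point form: x = e^(-x)
x₀ = 0.45

x_1 = g(0.450000) = 0.637628
x_2 = g(0.637628) = 0.528545
x_3 = g(0.528545) = 0.589462
x_4 = g(0.589462) = 0.554625
x_5 = g(0.554625) = 0.574287
x_6 = g(0.574287) = 0.563106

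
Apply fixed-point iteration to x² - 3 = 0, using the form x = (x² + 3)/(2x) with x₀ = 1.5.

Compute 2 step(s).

Equation: x² - 3 = 0
Fixed-point form: x = (x² + 3)/(2x)
x₀ = 1.5

x_1 = g(1.500000) = 1.750000
x_2 = g(1.750000) = 1.732143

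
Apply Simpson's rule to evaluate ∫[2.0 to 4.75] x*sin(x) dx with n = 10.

f(x) = x*sin(x)
a = 2.0, b = 4.75, n = 10
h = (b - a)/n = 0.275000

Simpson's rule: (h/3)[f(x₀) + 4f(x₁) + 2f(x₂) + ... + f(xₙ)]

x_0 = 2.0000, f(x_0) = 1.818595, coefficient = 1
x_1 = 2.2750, f(x_1) = 1.733840, coefficient = 4
x_2 = 2.5500, f(x_2) = 1.422093, coefficient = 2
x_3 = 2.8250, f(x_3) = 0.879508, coefficient = 4
x_4 = 3.1000, f(x_4) = 0.128900, coefficient = 2
x_5 = 3.3750, f(x_5) = -0.780617, coefficient = 4
x_6 = 3.6500, f(x_6) = -1.776771, coefficient = 2
x_7 = 3.9250, f(x_7) = -2.769863, coefficient = 4
x_8 = 4.2000, f(x_8) = -3.660618, coefficient = 2
x_9 = 4.4750, f(x_9) = -4.349500, coefficient = 4
x_10 = 4.7500, f(x_10) = -4.746641, coefficient = 1

I ≈ (0.275000/3) × -31.847366 = -2.919342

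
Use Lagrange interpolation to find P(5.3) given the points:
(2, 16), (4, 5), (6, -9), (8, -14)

Lagrange interpolation formula:
P(x) = Σ yᵢ × Lᵢ(x)
where Lᵢ(x) = Π_{j≠i} (x - xⱼ)/(xᵢ - xⱼ)

L_0(5.3) = (5.3 - 4)/(2 - 4) × (5.3 - 6)/(2 - 6) × (5.3 - 8)/(2 - 8) = -0.051188
L_1(5.3) = (5.3 - 2)/(4 - 2) × (5.3 - 6)/(4 - 6) × (5.3 - 8)/(4 - 8) = 0.389813
L_2(5.3) = (5.3 - 2)/(6 - 2) × (5.3 - 4)/(6 - 4) × (5.3 - 8)/(6 - 8) = 0.723937
L_3(5.3) = (5.3 - 2)/(8 - 2) × (5.3 - 4)/(8 - 4) × (5.3 - 6)/(8 - 6) = -0.062563

P(5.3) = 16×L_0(5.3) + 5×L_1(5.3) + (-9)×L_2(5.3) + (-14)×L_3(5.3)
P(5.3) = -4.509500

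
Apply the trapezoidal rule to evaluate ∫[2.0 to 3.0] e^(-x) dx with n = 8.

f(x) = e^(-x)
a = 2.0, b = 3.0, n = 8
h = (b - a)/n = 0.125000

Trapezoidal rule: (h/2)[f(x₀) + 2f(x₁) + 2f(x₂) + ... + f(xₙ)]

x_0 = 2.0000, f(x_0) = 0.135335, coefficient = 1
x_1 = 2.1250, f(x_1) = 0.119433, coefficient = 2
x_2 = 2.2500, f(x_2) = 0.105399, coefficient = 2
x_3 = 2.3750, f(x_3) = 0.093014, coefficient = 2
x_4 = 2.5000, f(x_4) = 0.082085, coefficient = 2
x_5 = 2.6250, f(x_5) = 0.072440, coefficient = 2
x_6 = 2.7500, f(x_6) = 0.063928, coefficient = 2
x_7 = 2.8750, f(x_7) = 0.056416, coefficient = 2
x_8 = 3.0000, f(x_8) = 0.049787, coefficient = 1

I ≈ (0.125000/2) × 1.370553 = 0.085660
Exact value: 0.085548
Error: 0.000111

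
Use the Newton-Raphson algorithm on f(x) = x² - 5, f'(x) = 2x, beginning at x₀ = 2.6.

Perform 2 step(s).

f(x) = x² - 5
f'(x) = 2x
x₀ = 2.6

Newton-Raphson formula: x_{n+1} = x_n - f(x_n)/f'(x_n)

Iteration 1:
  f(2.600000) = 1.760000
  f'(2.600000) = 5.200000
  x_1 = 2.600000 - 1.760000/5.200000 = 2.261538
Iteration 2:
  f(2.261538) = 0.114556
  f'(2.261538) = 4.523077
  x_2 = 2.261538 - 0.114556/4.523077 = 2.236211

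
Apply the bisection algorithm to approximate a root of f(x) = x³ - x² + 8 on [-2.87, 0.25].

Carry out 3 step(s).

f(x) = x³ - x² + 8
Initial interval: [-2.87, 0.25]

Iteration 1:
  c_1 = (-2.870000 + 0.250000)/2 = -1.310000
  f(c_1) = f(-1.310000) = 4.035809
  f(a) × f(c) < 0, new interval: [-2.870000, -1.310000]
Iteration 2:
  c_2 = (-2.870000 + (-1.310000))/2 = -2.090000
  f(c_2) = f(-2.090000) = -5.497429
  f(a) × f(c) ≥ 0, new interval: [-2.090000, -1.310000]
Iteration 3:
  c_3 = (-2.090000 + (-1.310000))/2 = -1.700000
  f(c_3) = f(-1.700000) = 0.197000
  f(a) × f(c) < 0, new interval: [-2.090000, -1.700000]

After 3 iteration(s), the approximation is c_3 = -1.700000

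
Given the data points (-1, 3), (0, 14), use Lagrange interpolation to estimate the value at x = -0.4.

Lagrange interpolation formula:
P(x) = Σ yᵢ × Lᵢ(x)
where Lᵢ(x) = Π_{j≠i} (x - xⱼ)/(xᵢ - xⱼ)

L_0(-0.4) = (-0.4 - 0)/(-1 - 0) = 0.400000
L_1(-0.4) = (-0.4 - (-1))/(0 - (-1)) = 0.600000

P(-0.4) = 3×L_0(-0.4) + 14×L_1(-0.4)
P(-0.4) = 9.600000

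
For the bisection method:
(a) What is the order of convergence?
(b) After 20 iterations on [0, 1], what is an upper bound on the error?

(a) Bisection has linear (order 1) convergence; the error is halved each step.

(b) Error bound = (b-a)/2^n = (1 - 0)/2^{20}
    = 1/2^{20}

(a) 1 (linear); (b) error ≤ 9.54e-07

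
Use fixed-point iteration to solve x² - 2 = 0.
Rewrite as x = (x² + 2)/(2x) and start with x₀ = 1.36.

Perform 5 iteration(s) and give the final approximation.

Equation: x² - 2 = 0
Fixed-point form: x = (x² + 2)/(2x)
x₀ = 1.36

x_1 = g(1.360000) = 1.415294
x_2 = g(1.415294) = 1.414214
x_3 = g(1.414214) = 1.414214
x_4 = g(1.414214) = 1.414214
x_5 = g(1.414214) = 1.414214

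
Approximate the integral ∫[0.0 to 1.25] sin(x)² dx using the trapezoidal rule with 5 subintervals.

f(x) = sin(x)²
a = 0.0, b = 1.25, n = 5
h = (b - a)/n = 0.250000

Trapezoidal rule: (h/2)[f(x₀) + 2f(x₁) + 2f(x₂) + ... + f(xₙ)]

x_0 = 0.0000, f(x_0) = 0.000000, coefficient = 1
x_1 = 0.2500, f(x_1) = 0.061209, coefficient = 2
x_2 = 0.5000, f(x_2) = 0.229849, coefficient = 2
x_3 = 0.7500, f(x_3) = 0.464631, coefficient = 2
x_4 = 1.0000, f(x_4) = 0.708073, coefficient = 2
x_5 = 1.2500, f(x_5) = 0.900572, coefficient = 1

I ≈ (0.250000/2) × 3.828097 = 0.478512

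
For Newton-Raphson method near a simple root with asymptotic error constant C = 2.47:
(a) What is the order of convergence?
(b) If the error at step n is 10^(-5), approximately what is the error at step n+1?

(a) Newton-Raphson has quadratic (order 2) convergence near simple roots.
    This means |e_{n+1}| ≈ C|e_n|².

(b) With |e_n| = 10^(-5) and C = 2.47:
    |e_{n+1}| ≈ 2.47 × (10^(-5))² = 2.47 × 10^(-10)

(a) 2 (quadratic); (b) |e_{n+1}| ≈ 2.470e-10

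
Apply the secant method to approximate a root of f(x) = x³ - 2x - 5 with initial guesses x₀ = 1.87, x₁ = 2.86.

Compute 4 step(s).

f(x) = x³ - 2x - 5
x₀ = 1.87, x₁ = 2.86

Secant formula: x_{n+1} = x_n - f(x_n)(x_n - x_{n-1})/(f(x_n) - f(x_{n-1}))

Iteration 1:
  f(1.870000) = -2.200797
  f(2.860000) = 12.673656
  x_2 = 2.860000 - 12.673656×(2.860000 - 1.870000)/(12.673656 - (-2.200797))
       = 2.016479
Iteration 2:
  f(2.860000) = 12.673656
  f(2.016479) = -0.833580
  x_3 = 2.016479 - (-0.833580)×(2.016479 - 2.860000)/(-0.833580 - 12.673656)
       = 2.068535
Iteration 3:
  f(2.016479) = -0.833580
  f(2.068535) = -0.286142
  x_4 = 2.068535 - (-0.286142)×(2.068535 - 2.016479)/(-0.286142 - (-0.833580))
       = 2.095745
Iteration 4:
  f(2.068535) = -0.286142
  f(2.095745) = 0.013331
  x_5 = 2.095745 - 0.013331×(2.095745 - 2.068535)/(0.013331 - (-0.286142))
       = 2.094534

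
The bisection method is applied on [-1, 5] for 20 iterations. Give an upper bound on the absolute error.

Bisection error bound: |error| ≤ (b-a)/2^n
|error| ≤ (5 - (-1))/2^20 = 6/2^20
|error| ≤ 0.0000057220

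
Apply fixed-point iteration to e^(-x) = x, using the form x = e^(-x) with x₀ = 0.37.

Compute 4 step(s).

Equation: e^(-x) = x
Fixed-point form: x = e^(-x)
x₀ = 0.37

x_1 = g(0.370000) = 0.690734
x_2 = g(0.690734) = 0.501208
x_3 = g(0.501208) = 0.605798
x_4 = g(0.605798) = 0.545639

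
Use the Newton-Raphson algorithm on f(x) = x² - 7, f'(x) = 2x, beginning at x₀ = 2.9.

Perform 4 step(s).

f(x) = x² - 7
f'(x) = 2x
x₀ = 2.9

Newton-Raphson formula: x_{n+1} = x_n - f(x_n)/f'(x_n)

Iteration 1:
  f(2.900000) = 1.410000
  f'(2.900000) = 5.800000
  x_1 = 2.900000 - 1.410000/5.800000 = 2.656897
Iteration 2:
  f(2.656897) = 0.059099
  f'(2.656897) = 5.313793
  x_2 = 2.656897 - 0.059099/5.313793 = 2.645775
Iteration 3:
  f(2.645775) = 0.000124
  f'(2.645775) = 5.291549
  x_3 = 2.645775 - 0.000124/5.291549 = 2.645751
Iteration 4:
  f(2.645751) = 0.000000
  f'(2.645751) = 5.291503
  x_4 = 2.645751 - 0.000000/5.291503 = 2.645751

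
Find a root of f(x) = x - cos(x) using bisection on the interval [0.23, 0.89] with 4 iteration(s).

f(x) = x - cos(x)
Initial interval: [0.23, 0.89]

Iteration 1:
  c_1 = (0.230000 + 0.890000)/2 = 0.560000
  f(c_1) = f(0.560000) = -0.287255
  f(a) × f(c) ≥ 0, new interval: [0.560000, 0.890000]
Iteration 2:
  c_2 = (0.560000 + 0.890000)/2 = 0.725000
  f(c_2) = f(0.725000) = -0.023499
  f(a) × f(c) ≥ 0, new interval: [0.725000, 0.890000]
Iteration 3:
  c_3 = (0.725000 + 0.890000)/2 = 0.807500
  f(c_3) = f(0.807500) = 0.116193
  f(a) × f(c) < 0, new interval: [0.725000, 0.807500]
Iteration 4:
  c_4 = (0.725000 + 0.807500)/2 = 0.766250
  f(c_4) = f(0.766250) = 0.045734
  f(a) × f(c) < 0, new interval: [0.725000, 0.766250]

After 4 iteration(s), the approximation is c_4 = 0.766250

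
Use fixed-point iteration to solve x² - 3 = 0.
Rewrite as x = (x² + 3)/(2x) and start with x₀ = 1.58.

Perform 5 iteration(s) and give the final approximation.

Equation: x² - 3 = 0
Fixed-point form: x = (x² + 3)/(2x)
x₀ = 1.58

x_1 = g(1.580000) = 1.739367
x_2 = g(1.739367) = 1.732066
x_3 = g(1.732066) = 1.732051
x_4 = g(1.732051) = 1.732051
x_5 = g(1.732051) = 1.732051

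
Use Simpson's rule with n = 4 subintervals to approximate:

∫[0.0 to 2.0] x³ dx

f(x) = x³
a = 0.0, b = 2.0, n = 4
h = (b - a)/n = 0.500000

Simpson's rule: (h/3)[f(x₀) + 4f(x₁) + 2f(x₂) + ... + f(xₙ)]

x_0 = 0.0000, f(x_0) = 0.000000, coefficient = 1
x_1 = 0.5000, f(x_1) = 0.125000, coefficient = 4
x_2 = 1.0000, f(x_2) = 1.000000, coefficient = 2
x_3 = 1.5000, f(x_3) = 3.375000, coefficient = 4
x_4 = 2.0000, f(x_4) = 8.000000, coefficient = 1

I ≈ (0.500000/3) × 24.000000 = 4.000000
Exact value: 4.000000
Error: 0.000000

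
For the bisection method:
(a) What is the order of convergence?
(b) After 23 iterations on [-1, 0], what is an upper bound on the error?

(a) Bisection has linear (order 1) convergence; the error is halved each step.

(b) Error bound = (b-a)/2^n = (0 - (-1))/2^{23}
    = 1/2^{23}

(a) 1 (linear); (b) error ≤ 1.19e-07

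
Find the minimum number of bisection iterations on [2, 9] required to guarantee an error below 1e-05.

We need (b-a)/2^n ≤ 1e-05
(9 - 2)/2^n ≤ 1e-05
7/2^n ≤ 1e-05
2^n ≥ 700000
n ≥ log₂(700000) = 19.42
n ≥ 20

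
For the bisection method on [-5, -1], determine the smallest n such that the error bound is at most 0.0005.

We need (b-a)/2^n ≤ 0.0005
(-1 - (-5))/2^n ≤ 0.0005
4/2^n ≤ 0.0005
2^n ≥ 8000
n ≥ log₂(8000) = 12.97
n ≥ 13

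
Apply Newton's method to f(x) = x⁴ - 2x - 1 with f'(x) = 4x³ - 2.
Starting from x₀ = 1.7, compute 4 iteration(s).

f(x) = x⁴ - 2x - 1
f'(x) = 4x³ - 2
x₀ = 1.7

Newton-Raphson formula: x_{n+1} = x_n - f(x_n)/f'(x_n)

Iteration 1:
  f(1.700000) = 3.952100
  f'(1.700000) = 17.652000
  x_1 = 1.700000 - 3.952100/17.652000 = 1.476110
Iteration 2:
  f(1.476110) = 0.795392
  f'(1.476110) = 10.865198
  x_2 = 1.476110 - 0.795392/10.865198 = 1.402905
Iteration 3:
  f(1.402905) = 0.067773
  f'(1.402905) = 9.044464
  x_3 = 1.402905 - 0.067773/9.044464 = 1.395412
Iteration 4:
  f(1.395412) = 0.000661
  f'(1.395412) = 8.868432
  x_4 = 1.395412 - 0.000661/8.868432 = 1.395337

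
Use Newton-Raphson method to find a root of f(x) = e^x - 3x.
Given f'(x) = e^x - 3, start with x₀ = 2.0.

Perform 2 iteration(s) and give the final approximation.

f(x) = e^x - 3x
f'(x) = e^x - 3
x₀ = 2.0

Newton-Raphson formula: x_{n+1} = x_n - f(x_n)/f'(x_n)

Iteration 1:
  f(2.000000) = 1.389056
  f'(2.000000) = 4.389056
  x_1 = 2.000000 - 1.389056/4.389056 = 1.683518
Iteration 2:
  f(1.683518) = 0.333912
  f'(1.683518) = 2.384467
  x_2 = 1.683518 - 0.333912/2.384467 = 1.543482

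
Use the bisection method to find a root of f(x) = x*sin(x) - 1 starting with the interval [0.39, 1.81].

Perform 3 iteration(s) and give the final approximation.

f(x) = x*sin(x) - 1
Initial interval: [0.39, 1.81]

Iteration 1:
  c_1 = (0.390000 + 1.810000)/2 = 1.100000
  f(c_1) = f(1.100000) = -0.019672
  f(a) × f(c) ≥ 0, new interval: [1.100000, 1.810000]
Iteration 2:
  c_2 = (1.100000 + 1.810000)/2 = 1.455000
  f(c_2) = f(1.455000) = 0.445256
  f(a) × f(c) < 0, new interval: [1.100000, 1.455000]
Iteration 3:
  c_3 = (1.100000 + 1.455000)/2 = 1.277500
  f(c_3) = f(1.277500) = 0.222946
  f(a) × f(c) < 0, new interval: [1.100000, 1.277500]

After 3 iteration(s), the approximation is c_3 = 1.277500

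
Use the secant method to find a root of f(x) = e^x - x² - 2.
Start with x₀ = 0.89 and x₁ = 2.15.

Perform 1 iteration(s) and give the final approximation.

f(x) = e^x - x² - 2
x₀ = 0.89, x₁ = 2.15

Secant formula: x_{n+1} = x_n - f(x_n)(x_n - x_{n-1})/(f(x_n) - f(x_{n-1}))

Iteration 1:
  f(0.890000) = -0.356970
  f(2.150000) = 1.962358
  x_2 = 2.150000 - 1.962358×(2.150000 - 0.890000)/(1.962358 - (-0.356970))
       = 1.083928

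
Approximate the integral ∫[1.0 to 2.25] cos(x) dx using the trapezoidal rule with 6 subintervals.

f(x) = cos(x)
a = 1.0, b = 2.25, n = 6
h = (b - a)/n = 0.208333

Trapezoidal rule: (h/2)[f(x₀) + 2f(x₁) + 2f(x₂) + ... + f(xₙ)]

x_0 = 1.0000, f(x_0) = 0.540302, coefficient = 1
x_1 = 1.2083, f(x_1) = 0.354578, coefficient = 2
x_2 = 1.4167, f(x_2) = 0.153520, coefficient = 2
x_3 = 1.6250, f(x_3) = -0.054177, coefficient = 2
x_4 = 1.8333, f(x_4) = -0.259531, coefficient = 2
x_5 = 2.0417, f(x_5) = -0.453662, coefficient = 2
x_6 = 2.2500, f(x_6) = -0.628174, coefficient = 1

I ≈ (0.208333/2) × -0.606416 = -0.063168
Exact value: -0.063398
Error: 0.000229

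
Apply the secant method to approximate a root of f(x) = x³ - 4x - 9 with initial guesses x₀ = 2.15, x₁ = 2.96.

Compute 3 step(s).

f(x) = x³ - 4x - 9
x₀ = 2.15, x₁ = 2.96

Secant formula: x_{n+1} = x_n - f(x_n)(x_n - x_{n-1})/(f(x_n) - f(x_{n-1}))

Iteration 1:
  f(2.150000) = -7.661625
  f(2.960000) = 5.094336
  x_2 = 2.960000 - 5.094336×(2.960000 - 2.150000)/(5.094336 - (-7.661625))
       = 2.636511
Iteration 2:
  f(2.960000) = 5.094336
  f(2.636511) = -1.219153
  x_3 = 2.636511 - (-1.219153)×(2.636511 - 2.960000)/(-1.219153 - 5.094336)
       = 2.698978
Iteration 3:
  f(2.636511) = -1.219153
  f(2.698978) = -0.135260
  x_4 = 2.698978 - (-0.135260)×(2.698978 - 2.636511)/(-0.135260 - (-1.219153))
       = 2.706773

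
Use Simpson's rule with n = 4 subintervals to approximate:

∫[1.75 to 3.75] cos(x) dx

f(x) = cos(x)
a = 1.75, b = 3.75, n = 4
h = (b - a)/n = 0.500000

Simpson's rule: (h/3)[f(x₀) + 4f(x₁) + 2f(x₂) + ... + f(xₙ)]

x_0 = 1.7500, f(x_0) = -0.178246, coefficient = 1
x_1 = 2.2500, f(x_1) = -0.628174, coefficient = 4
x_2 = 2.7500, f(x_2) = -0.924302, coefficient = 2
x_3 = 3.2500, f(x_3) = -0.994130, coefficient = 4
x_4 = 3.7500, f(x_4) = -0.820559, coefficient = 1

I ≈ (0.500000/3) × -9.336623 = -1.556104
Exact value: -1.555547
Error: 0.000557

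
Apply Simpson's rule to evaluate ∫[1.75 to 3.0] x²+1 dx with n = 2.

f(x) = x²+1
a = 1.75, b = 3.0, n = 2
h = (b - a)/n = 0.625000

Simpson's rule: (h/3)[f(x₀) + 4f(x₁) + 2f(x₂) + ... + f(xₙ)]

x_0 = 1.7500, f(x_0) = 4.062500, coefficient = 1
x_1 = 2.3750, f(x_1) = 6.640625, coefficient = 4
x_2 = 3.0000, f(x_2) = 10.000000, coefficient = 1

I ≈ (0.625000/3) × 40.625000 = 8.463542
Exact value: 8.463542
Error: 0.000000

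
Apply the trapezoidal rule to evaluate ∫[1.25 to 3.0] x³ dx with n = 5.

f(x) = x³
a = 1.25, b = 3.0, n = 5
h = (b - a)/n = 0.350000

Trapezoidal rule: (h/2)[f(x₀) + 2f(x₁) + 2f(x₂) + ... + f(xₙ)]

x_0 = 1.2500, f(x_0) = 1.953125, coefficient = 1
x_1 = 1.6000, f(x_1) = 4.096000, coefficient = 2
x_2 = 1.9500, f(x_2) = 7.414875, coefficient = 2
x_3 = 2.3000, f(x_3) = 12.167000, coefficient = 2
x_4 = 2.6500, f(x_4) = 18.609625, coefficient = 2
x_5 = 3.0000, f(x_5) = 27.000000, coefficient = 1

I ≈ (0.350000/2) × 113.528125 = 19.867422
Exact value: 19.639648
Error: 0.227773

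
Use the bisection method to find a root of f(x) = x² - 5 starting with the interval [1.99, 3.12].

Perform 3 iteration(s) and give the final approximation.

f(x) = x² - 5
Initial interval: [1.99, 3.12]

Iteration 1:
  c_1 = (1.990000 + 3.120000)/2 = 2.555000
  f(c_1) = f(2.555000) = 1.528025
  f(a) × f(c) < 0, new interval: [1.990000, 2.555000]
Iteration 2:
  c_2 = (1.990000 + 2.555000)/2 = 2.272500
  f(c_2) = f(2.272500) = 0.164256
  f(a) × f(c) < 0, new interval: [1.990000, 2.272500]
Iteration 3:
  c_3 = (1.990000 + 2.272500)/2 = 2.131250
  f(c_3) = f(2.131250) = -0.457773
  f(a) × f(c) ≥ 0, new interval: [2.131250, 2.272500]

After 3 iteration(s), the approximation is c_3 = 2.131250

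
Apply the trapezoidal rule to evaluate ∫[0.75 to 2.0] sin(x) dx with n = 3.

f(x) = sin(x)
a = 0.75, b = 2.0, n = 3
h = (b - a)/n = 0.416667

Trapezoidal rule: (h/2)[f(x₀) + 2f(x₁) + 2f(x₂) + ... + f(xₙ)]

x_0 = 0.7500, f(x_0) = 0.681639, coefficient = 1
x_1 = 1.1667, f(x_1) = 0.919445, coefficient = 2
x_2 = 1.5833, f(x_2) = 0.999921, coefficient = 2
x_3 = 2.0000, f(x_3) = 0.909297, coefficient = 1

I ≈ (0.416667/2) × 5.429669 = 1.131181
Exact value: 1.147836
Error: 0.016655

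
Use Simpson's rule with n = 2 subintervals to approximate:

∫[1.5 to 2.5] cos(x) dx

f(x) = cos(x)
a = 1.5, b = 2.5, n = 2
h = (b - a)/n = 0.500000

Simpson's rule: (h/3)[f(x₀) + 4f(x₁) + 2f(x₂) + ... + f(xₙ)]

x_0 = 1.5000, f(x_0) = 0.070737, coefficient = 1
x_1 = 2.0000, f(x_1) = -0.416147, coefficient = 4
x_2 = 2.5000, f(x_2) = -0.801144, coefficient = 1

I ≈ (0.500000/3) × -2.394994 = -0.399166
Exact value: -0.399023
Error: 0.000143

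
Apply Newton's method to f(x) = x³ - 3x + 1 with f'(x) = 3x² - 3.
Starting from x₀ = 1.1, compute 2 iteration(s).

f(x) = x³ - 3x + 1
f'(x) = 3x² - 3
x₀ = 1.1

Newton-Raphson formula: x_{n+1} = x_n - f(x_n)/f'(x_n)

Iteration 1:
  f(1.100000) = -0.969000
  f'(1.100000) = 0.630000
  x_1 = 1.100000 - (-0.969000)/0.630000 = 2.638095
Iteration 2:
  f(2.638095) = 11.445661
  f'(2.638095) = 17.878639
  x_2 = 2.638095 - 11.445661/17.878639 = 1.997909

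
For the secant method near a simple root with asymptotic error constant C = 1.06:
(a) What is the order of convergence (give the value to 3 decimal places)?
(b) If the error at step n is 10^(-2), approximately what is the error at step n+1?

(a) Secant method has superlinear convergence with order φ = (1+√5)/2 ≈ 1.618.
    This means |e_{n+1}| ≈ C|e_n|^1.618.

(b) With |e_n| = 10^(-2) and C = 1.06:
    |e_{n+1}| ≈ 1.06 × (10^(-2))^1.618 = 1.06 × 10^(-3.24)

(a) ≈ 1.618 (golden ratio); (b) |e_{n+1}| ≈ 6.155e-04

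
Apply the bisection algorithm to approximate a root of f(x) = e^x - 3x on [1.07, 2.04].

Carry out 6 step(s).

f(x) = e^x - 3x
Initial interval: [1.07, 2.04]

Iteration 1:
  c_1 = (1.070000 + 2.040000)/2 = 1.555000
  f(c_1) = f(1.555000) = 0.070087
  f(a) × f(c) < 0, new interval: [1.070000, 1.555000]
Iteration 2:
  c_2 = (1.070000 + 1.555000)/2 = 1.312500
  f(c_2) = f(1.312500) = -0.222049
  f(a) × f(c) ≥ 0, new interval: [1.312500, 1.555000]
Iteration 3:
  c_3 = (1.312500 + 1.555000)/2 = 1.433750
  f(c_3) = f(1.433750) = -0.106851
  f(a) × f(c) ≥ 0, new interval: [1.433750, 1.555000]
Iteration 4:
  c_4 = (1.433750 + 1.555000)/2 = 1.494375
  f(c_4) = f(1.494375) = -0.026575
  f(a) × f(c) ≥ 0, new interval: [1.494375, 1.555000]
Iteration 5:
  c_5 = (1.494375 + 1.555000)/2 = 1.524688
  f(c_5) = f(1.524688) = 0.019645
  f(a) × f(c) < 0, new interval: [1.494375, 1.524688]
Iteration 6:
  c_6 = (1.494375 + 1.524688)/2 = 1.509531
  f(c_6) = f(1.509531) = -0.003984
  f(a) × f(c) ≥ 0, new interval: [1.509531, 1.524688]

After 6 iteration(s), the approximation is c_6 = 1.509531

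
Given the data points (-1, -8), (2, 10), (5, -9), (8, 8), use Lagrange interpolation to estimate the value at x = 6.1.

Lagrange interpolation formula:
P(x) = Σ yᵢ × Lᵢ(x)
where Lᵢ(x) = Π_{j≠i} (x - xⱼ)/(xᵢ - xⱼ)

L_0(6.1) = (6.1 - 2)/(-1 - 2) × (6.1 - 5)/(-1 - 5) × (6.1 - 8)/(-1 - 8) = 0.052895
L_1(6.1) = (6.1 - (-1))/(2 - (-1)) × (6.1 - 5)/(2 - 5) × (6.1 - 8)/(2 - 8) = -0.274796
L_2(6.1) = (6.1 - (-1))/(5 - (-1)) × (6.1 - 2)/(5 - 2) × (6.1 - 8)/(5 - 8) = 1.024241
L_3(6.1) = (6.1 - (-1))/(8 - (-1)) × (6.1 - 2)/(8 - 2) × (6.1 - 5)/(8 - 5) = 0.197660

P(6.1) = (-8)×L_0(6.1) + 10×L_1(6.1) + (-9)×L_2(6.1) + 8×L_3(6.1)
P(6.1) = -10.808006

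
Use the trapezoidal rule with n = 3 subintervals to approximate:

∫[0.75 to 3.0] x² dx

f(x) = x²
a = 0.75, b = 3.0, n = 3
h = (b - a)/n = 0.750000

Trapezoidal rule: (h/2)[f(x₀) + 2f(x₁) + 2f(x₂) + ... + f(xₙ)]

x_0 = 0.7500, f(x_0) = 0.562500, coefficient = 1
x_1 = 1.5000, f(x_1) = 2.250000, coefficient = 2
x_2 = 2.2500, f(x_2) = 5.062500, coefficient = 2
x_3 = 3.0000, f(x_3) = 9.000000, coefficient = 1

I ≈ (0.750000/2) × 24.187500 = 9.070312
Exact value: 8.859375
Error: 0.210938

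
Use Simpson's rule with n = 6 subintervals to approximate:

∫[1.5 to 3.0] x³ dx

f(x) = x³
a = 1.5, b = 3.0, n = 6
h = (b - a)/n = 0.250000

Simpson's rule: (h/3)[f(x₀) + 4f(x₁) + 2f(x₂) + ... + f(xₙ)]

x_0 = 1.5000, f(x_0) = 3.375000, coefficient = 1
x_1 = 1.7500, f(x_1) = 5.359375, coefficient = 4
x_2 = 2.0000, f(x_2) = 8.000000, coefficient = 2
x_3 = 2.2500, f(x_3) = 11.390625, coefficient = 4
x_4 = 2.5000, f(x_4) = 15.625000, coefficient = 2
x_5 = 2.7500, f(x_5) = 20.796875, coefficient = 4
x_6 = 3.0000, f(x_6) = 27.000000, coefficient = 1

I ≈ (0.250000/3) × 227.812500 = 18.984375
Exact value: 18.984375
Error: 0.000000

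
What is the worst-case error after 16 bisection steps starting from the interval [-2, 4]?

Bisection error bound: |error| ≤ (b-a)/2^n
|error| ≤ (4 - (-2))/2^16 = 6/2^16
|error| ≤ 0.0000915527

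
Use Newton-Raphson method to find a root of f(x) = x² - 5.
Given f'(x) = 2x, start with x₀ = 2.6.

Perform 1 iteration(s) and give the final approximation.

f(x) = x² - 5
f'(x) = 2x
x₀ = 2.6

Newton-Raphson formula: x_{n+1} = x_n - f(x_n)/f'(x_n)

Iteration 1:
  f(2.600000) = 1.760000
  f'(2.600000) = 5.200000
  x_1 = 2.600000 - 1.760000/5.200000 = 2.261538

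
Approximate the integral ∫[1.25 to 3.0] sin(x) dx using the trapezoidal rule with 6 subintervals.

f(x) = sin(x)
a = 1.25, b = 3.0, n = 6
h = (b - a)/n = 0.291667

Trapezoidal rule: (h/2)[f(x₀) + 2f(x₁) + 2f(x₂) + ... + f(xₙ)]

x_0 = 1.2500, f(x_0) = 0.948985, coefficient = 1
x_1 = 1.5417, f(x_1) = 0.999576, coefficient = 2
x_2 = 1.8333, f(x_2) = 0.965735, coefficient = 2
x_3 = 2.1250, f(x_3) = 0.850320, coefficient = 2
x_4 = 2.4167, f(x_4) = 0.663080, coefficient = 2
x_5 = 2.7083, f(x_5) = 0.419831, coefficient = 2
x_6 = 3.0000, f(x_6) = 0.141120, coefficient = 1

I ≈ (0.291667/2) × 8.887188 = 1.296048
Exact value: 1.305315
Error: 0.009267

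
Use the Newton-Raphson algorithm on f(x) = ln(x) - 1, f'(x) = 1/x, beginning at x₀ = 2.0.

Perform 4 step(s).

f(x) = ln(x) - 1
f'(x) = 1/x
x₀ = 2.0

Newton-Raphson formula: x_{n+1} = x_n - f(x_n)/f'(x_n)

Iteration 1:
  f(2.000000) = -0.306853
  f'(2.000000) = 0.500000
  x_1 = 2.000000 - (-0.306853)/0.500000 = 2.613706
Iteration 2:
  f(2.613706) = -0.039231
  f'(2.613706) = 0.382599
  x_2 = 2.613706 - (-0.039231)/0.382599 = 2.716244
Iteration 3:
  f(2.716244) = -0.000750
  f'(2.716244) = 0.368155
  x_3 = 2.716244 - (-0.000750)/0.368155 = 2.718281
Iteration 4:
  f(2.718281) = 0.000000
  f'(2.718281) = 0.367880
  x_4 = 2.718281 - 0.000000/0.367880 = 2.718282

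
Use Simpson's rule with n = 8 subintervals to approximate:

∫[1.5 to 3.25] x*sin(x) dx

f(x) = x*sin(x)
a = 1.5, b = 3.25, n = 8
h = (b - a)/n = 0.218750

Simpson's rule: (h/3)[f(x₀) + 4f(x₁) + 2f(x₂) + ... + f(xₙ)]

x_0 = 1.5000, f(x_0) = 1.496242, coefficient = 1
x_1 = 1.7188, f(x_1) = 1.699972, coefficient = 4
x_2 = 1.9375, f(x_2) = 1.808684, coefficient = 2
x_3 = 2.1562, f(x_3) = 1.797151, coefficient = 4
x_4 = 2.3750, f(x_4) = 1.647502, coefficient = 2
x_5 = 2.5938, f(x_5) = 1.350946, coefficient = 4
x_6 = 2.8125, f(x_6) = 0.908956, coefficient = 2
x_7 = 3.0312, f(x_7) = 0.333798, coefficient = 4
x_8 = 3.2500, f(x_8) = -0.351634, coefficient = 1

I ≈ (0.218750/3) × 30.602365 = 2.231422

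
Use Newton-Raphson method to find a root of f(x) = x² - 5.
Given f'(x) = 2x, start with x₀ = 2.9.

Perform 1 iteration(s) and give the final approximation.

f(x) = x² - 5
f'(x) = 2x
x₀ = 2.9

Newton-Raphson formula: x_{n+1} = x_n - f(x_n)/f'(x_n)

Iteration 1:
  f(2.900000) = 3.410000
  f'(2.900000) = 5.800000
  x_1 = 2.900000 - 3.410000/5.800000 = 2.312069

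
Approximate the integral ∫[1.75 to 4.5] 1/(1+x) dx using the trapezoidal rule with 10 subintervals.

f(x) = 1/(1+x)
a = 1.75, b = 4.5, n = 10
h = (b - a)/n = 0.275000

Trapezoidal rule: (h/2)[f(x₀) + 2f(x₁) + 2f(x₂) + ... + f(xₙ)]

x_0 = 1.7500, f(x_0) = 0.363636, coefficient = 1
x_1 = 2.0250, f(x_1) = 0.330579, coefficient = 2
x_2 = 2.3000, f(x_2) = 0.303030, coefficient = 2
x_3 = 2.5750, f(x_3) = 0.279720, coefficient = 2
x_4 = 2.8500, f(x_4) = 0.259740, coefficient = 2
x_5 = 3.1250, f(x_5) = 0.242424, coefficient = 2
x_6 = 3.4000, f(x_6) = 0.227273, coefficient = 2
x_7 = 3.6750, f(x_7) = 0.213904, coefficient = 2
x_8 = 3.9500, f(x_8) = 0.202020, coefficient = 2
x_9 = 4.2250, f(x_9) = 0.191388, coefficient = 2
x_10 = 4.5000, f(x_10) = 0.181818, coefficient = 1

I ≈ (0.275000/2) × 5.045610 = 0.693771
Exact value: 0.693147
Error: 0.000624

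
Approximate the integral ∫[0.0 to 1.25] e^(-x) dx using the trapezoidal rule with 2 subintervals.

f(x) = e^(-x)
a = 0.0, b = 1.25, n = 2
h = (b - a)/n = 0.625000

Trapezoidal rule: (h/2)[f(x₀) + 2f(x₁) + 2f(x₂) + ... + f(xₙ)]

x_0 = 0.0000, f(x_0) = 1.000000, coefficient = 1
x_1 = 0.6250, f(x_1) = 0.535261, coefficient = 2
x_2 = 1.2500, f(x_2) = 0.286505, coefficient = 1

I ≈ (0.625000/2) × 2.357028 = 0.736571
Exact value: 0.713495
Error: 0.023076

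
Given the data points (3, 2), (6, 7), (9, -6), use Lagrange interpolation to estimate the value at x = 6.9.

Lagrange interpolation formula:
P(x) = Σ yᵢ × Lᵢ(x)
where Lᵢ(x) = Π_{j≠i} (x - xⱼ)/(xᵢ - xⱼ)

L_0(6.9) = (6.9 - 6)/(3 - 6) × (6.9 - 9)/(3 - 9) = -0.105000
L_1(6.9) = (6.9 - 3)/(6 - 3) × (6.9 - 9)/(6 - 9) = 0.910000
L_2(6.9) = (6.9 - 3)/(9 - 3) × (6.9 - 6)/(9 - 6) = 0.195000

P(6.9) = 2×L_0(6.9) + 7×L_1(6.9) + (-6)×L_2(6.9)
P(6.9) = 4.990000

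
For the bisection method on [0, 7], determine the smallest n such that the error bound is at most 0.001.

We need (b-a)/2^n ≤ 0.001
(7 - 0)/2^n ≤ 0.001
7/2^n ≤ 0.001
2^n ≥ 7000
n ≥ log₂(7000) = 12.77
n ≥ 13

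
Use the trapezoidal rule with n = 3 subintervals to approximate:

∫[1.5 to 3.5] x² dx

f(x) = x²
a = 1.5, b = 3.5, n = 3
h = (b - a)/n = 0.666667

Trapezoidal rule: (h/2)[f(x₀) + 2f(x₁) + 2f(x₂) + ... + f(xₙ)]

x_0 = 1.5000, f(x_0) = 2.250000, coefficient = 1
x_1 = 2.1667, f(x_1) = 4.694444, coefficient = 2
x_2 = 2.8333, f(x_2) = 8.027778, coefficient = 2
x_3 = 3.5000, f(x_3) = 12.250000, coefficient = 1

I ≈ (0.666667/2) × 39.944444 = 13.314815
Exact value: 13.166667
Error: 0.148148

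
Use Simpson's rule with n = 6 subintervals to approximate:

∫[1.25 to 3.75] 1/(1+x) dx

f(x) = 1/(1+x)
a = 1.25, b = 3.75, n = 6
h = (b - a)/n = 0.416667

Simpson's rule: (h/3)[f(x₀) + 4f(x₁) + 2f(x₂) + ... + f(xₙ)]

x_0 = 1.2500, f(x_0) = 0.444444, coefficient = 1
x_1 = 1.6667, f(x_1) = 0.375000, coefficient = 4
x_2 = 2.0833, f(x_2) = 0.324324, coefficient = 2
x_3 = 2.5000, f(x_3) = 0.285714, coefficient = 4
x_4 = 2.9167, f(x_4) = 0.255319, coefficient = 2
x_5 = 3.3333, f(x_5) = 0.230769, coefficient = 4
x_6 = 3.7500, f(x_6) = 0.210526, coefficient = 1

I ≈ (0.416667/3) × 5.380192 = 0.747249
Exact value: 0.747214
Error: 0.000034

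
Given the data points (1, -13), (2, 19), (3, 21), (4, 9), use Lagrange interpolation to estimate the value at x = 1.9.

Lagrange interpolation formula:
P(x) = Σ yᵢ × Lᵢ(x)
where Lᵢ(x) = Π_{j≠i} (x - xⱼ)/(xᵢ - xⱼ)

L_0(1.9) = (1.9 - 2)/(1 - 2) × (1.9 - 3)/(1 - 3) × (1.9 - 4)/(1 - 4) = 0.038500
L_1(1.9) = (1.9 - 1)/(2 - 1) × (1.9 - 3)/(2 - 3) × (1.9 - 4)/(2 - 4) = 1.039500
L_2(1.9) = (1.9 - 1)/(3 - 1) × (1.9 - 2)/(3 - 2) × (1.9 - 4)/(3 - 4) = -0.094500
L_3(1.9) = (1.9 - 1)/(4 - 1) × (1.9 - 2)/(4 - 2) × (1.9 - 3)/(4 - 3) = 0.016500

P(1.9) = (-13)×L_0(1.9) + 19×L_1(1.9) + 21×L_2(1.9) + 9×L_3(1.9)
P(1.9) = 17.414000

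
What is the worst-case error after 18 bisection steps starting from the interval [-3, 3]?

Bisection error bound: |error| ≤ (b-a)/2^n
|error| ≤ (3 - (-3))/2^18 = 6/2^18
|error| ≤ 0.0000228882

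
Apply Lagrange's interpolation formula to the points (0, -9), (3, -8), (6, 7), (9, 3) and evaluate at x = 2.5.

Lagrange interpolation formula:
P(x) = Σ yᵢ × Lᵢ(x)
where Lᵢ(x) = Π_{j≠i} (x - xⱼ)/(xᵢ - xⱼ)

L_0(2.5) = (2.5 - 3)/(0 - 3) × (2.5 - 6)/(0 - 6) × (2.5 - 9)/(0 - 9) = 0.070216
L_1(2.5) = (2.5 - 0)/(3 - 0) × (2.5 - 6)/(3 - 6) × (2.5 - 9)/(3 - 9) = 1.053241
L_2(2.5) = (2.5 - 0)/(6 - 0) × (2.5 - 3)/(6 - 3) × (2.5 - 9)/(6 - 9) = -0.150463
L_3(2.5) = (2.5 - 0)/(9 - 0) × (2.5 - 3)/(9 - 3) × (2.5 - 6)/(9 - 6) = 0.027006

P(2.5) = (-9)×L_0(2.5) + (-8)×L_1(2.5) + 7×L_2(2.5) + 3×L_3(2.5)
P(2.5) = -10.030093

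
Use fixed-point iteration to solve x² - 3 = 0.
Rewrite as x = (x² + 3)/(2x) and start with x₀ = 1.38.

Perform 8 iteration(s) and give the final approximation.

Equation: x² - 3 = 0
Fixed-point form: x = (x² + 3)/(2x)
x₀ = 1.38

x_1 = g(1.380000) = 1.776957
x_2 = g(1.776957) = 1.732618
x_3 = g(1.732618) = 1.732051
x_4 = g(1.732051) = 1.732051
x_5 = g(1.732051) = 1.732051
x_6 = g(1.732051) = 1.732051
x_7 = g(1.732051) = 1.732051
x_8 = g(1.732051) = 1.732051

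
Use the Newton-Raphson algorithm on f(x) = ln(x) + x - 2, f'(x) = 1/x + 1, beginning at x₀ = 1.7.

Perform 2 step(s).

f(x) = ln(x) + x - 2
f'(x) = 1/x + 1
x₀ = 1.7

Newton-Raphson formula: x_{n+1} = x_n - f(x_n)/f'(x_n)

Iteration 1:
  f(1.700000) = 0.230628
  f'(1.700000) = 1.588235
  x_1 = 1.700000 - 0.230628/1.588235 = 1.554790
Iteration 2:
  f(1.554790) = -0.003870
  f'(1.554790) = 1.643174
  x_2 = 1.554790 - (-0.003870)/1.643174 = 1.557145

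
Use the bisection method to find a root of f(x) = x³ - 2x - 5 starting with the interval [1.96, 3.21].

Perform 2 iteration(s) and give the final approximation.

f(x) = x³ - 2x - 5
Initial interval: [1.96, 3.21]

Iteration 1:
  c_1 = (1.960000 + 3.210000)/2 = 2.585000
  f(c_1) = f(2.585000) = 7.103552
  f(a) × f(c) < 0, new interval: [1.960000, 2.585000]
Iteration 2:
  c_2 = (1.960000 + 2.585000)/2 = 2.272500
  f(c_2) = f(2.272500) = 2.190772
  f(a) × f(c) < 0, new interval: [1.960000, 2.272500]

After 2 iteration(s), the approximation is c_2 = 2.272500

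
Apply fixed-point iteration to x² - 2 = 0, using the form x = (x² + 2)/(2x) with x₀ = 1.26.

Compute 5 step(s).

Equation: x² - 2 = 0
Fixed-point form: x = (x² + 2)/(2x)
x₀ = 1.26

x_1 = g(1.260000) = 1.423651
x_2 = g(1.423651) = 1.414245
x_3 = g(1.414245) = 1.414214
x_4 = g(1.414214) = 1.414214
x_5 = g(1.414214) = 1.414214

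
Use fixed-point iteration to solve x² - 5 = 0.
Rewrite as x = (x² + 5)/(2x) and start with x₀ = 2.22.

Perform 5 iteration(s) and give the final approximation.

Equation: x² - 5 = 0
Fixed-point form: x = (x² + 5)/(2x)
x₀ = 2.22

x_1 = g(2.220000) = 2.236126
x_2 = g(2.236126) = 2.236068
x_3 = g(2.236068) = 2.236068
x_4 = g(2.236068) = 2.236068
x_5 = g(2.236068) = 2.236068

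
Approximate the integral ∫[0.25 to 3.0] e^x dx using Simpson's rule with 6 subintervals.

f(x) = e^x
a = 0.25, b = 3.0, n = 6
h = (b - a)/n = 0.458333

Simpson's rule: (h/3)[f(x₀) + 4f(x₁) + 2f(x₂) + ... + f(xₙ)]

x_0 = 0.2500, f(x_0) = 1.284025, coefficient = 1
x_1 = 0.7083, f(x_1) = 2.030604, coefficient = 4
x_2 = 1.1667, f(x_2) = 3.211271, coefficient = 2
x_3 = 1.6250, f(x_3) = 5.078419, coefficient = 4
x_4 = 2.0833, f(x_4) = 8.031195, coefficient = 2
x_5 = 2.5417, f(x_5) = 12.700821, coefficient = 4
x_6 = 3.0000, f(x_6) = 20.085537, coefficient = 1

I ≈ (0.458333/3) × 123.093871 = 18.806008
Exact value: 18.801512
Error: 0.004497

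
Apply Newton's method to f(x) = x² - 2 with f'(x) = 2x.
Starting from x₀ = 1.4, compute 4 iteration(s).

f(x) = x² - 2
f'(x) = 2x
x₀ = 1.4

Newton-Raphson formula: x_{n+1} = x_n - f(x_n)/f'(x_n)

Iteration 1:
  f(1.400000) = -0.040000
  f'(1.400000) = 2.800000
  x_1 = 1.400000 - (-0.040000)/2.800000 = 1.414286
Iteration 2:
  f(1.414286) = 0.000204
  f'(1.414286) = 2.828571
  x_2 = 1.414286 - 0.000204/2.828571 = 1.414214
Iteration 3:
  f(1.414214) = 0.000000
  f'(1.414214) = 2.828427
  x_3 = 1.414214 - 0.000000/2.828427 = 1.414214
Iteration 4:
  f(1.414214) = 0.000000
  f'(1.414214) = 2.828427
  x_4 = 1.414214 - 0.000000/2.828427 = 1.414214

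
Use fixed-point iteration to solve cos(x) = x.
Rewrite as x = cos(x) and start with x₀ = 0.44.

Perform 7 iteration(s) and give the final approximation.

Equation: cos(x) = x
Fixed-point form: x = cos(x)
x₀ = 0.44

x_1 = g(0.440000) = 0.904752
x_2 = g(0.904752) = 0.617881
x_3 = g(0.617881) = 0.815108
x_4 = g(0.815108) = 0.685790
x_5 = g(0.685790) = 0.773919
x_6 = g(0.773919) = 0.715177
x_7 = g(0.715177) = 0.754977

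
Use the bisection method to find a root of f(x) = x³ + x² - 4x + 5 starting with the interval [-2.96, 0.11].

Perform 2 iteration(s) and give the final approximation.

f(x) = x³ + x² - 4x + 5
Initial interval: [-2.96, 0.11]

Iteration 1:
  c_1 = (-2.960000 + 0.110000)/2 = -1.425000
  f(c_1) = f(-1.425000) = 9.836984
  f(a) × f(c) < 0, new interval: [-2.960000, -1.425000]
Iteration 2:
  c_2 = (-2.960000 + (-1.425000))/2 = -2.192500
  f(c_2) = f(-2.192500) = 8.037585
  f(a) × f(c) < 0, new interval: [-2.960000, -2.192500]

After 2 iteration(s), the approximation is c_2 = -2.192500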